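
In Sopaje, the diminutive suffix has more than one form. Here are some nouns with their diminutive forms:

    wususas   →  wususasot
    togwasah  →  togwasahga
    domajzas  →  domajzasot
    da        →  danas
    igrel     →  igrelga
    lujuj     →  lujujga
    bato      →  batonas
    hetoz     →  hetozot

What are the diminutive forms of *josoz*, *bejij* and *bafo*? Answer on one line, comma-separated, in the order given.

josozot, bejijga, bafonas

Looking at the final sound of each stem: -ot when the stem ends in a sibilant (*wususas*, *domajzas*, *hetoz*); -ga when the stem ends in a non-sibilant consonant (*togwasah*, *igrel*, *lujuj*); -nas when the stem ends in a vowel (*da*, *bato*).
The final sound of *josoz* is /z/, which is a sibilant, so the suffix is -ot, giving *josozot*.
*bejij*: final sound = /j/, a non-sibilant consonant → -ga → *bejijga*.
The final sound of *bafo* is /o/, which is a vowel, so the suffix is -nas, giving *bafonas*.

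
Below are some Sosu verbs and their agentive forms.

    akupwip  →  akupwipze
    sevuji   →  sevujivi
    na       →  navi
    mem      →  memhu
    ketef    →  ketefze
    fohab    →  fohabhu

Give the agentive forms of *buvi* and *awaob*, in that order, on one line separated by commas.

buvivi, awaobhu

The suffix is conditioned by the final sound: -ze when the stem ends in a voiceless consonant (*akupwip*, *ketef*); -hu when the stem ends in a voiced consonant (*mem*, *fohab*); -vi when the stem ends in a vowel (*sevuji*, *na*).
*buvi* — final sound /i/ (a vowel) → -vi → *buvivi*.
*awaob* — final sound /b/ (a voiced consonant) → -hu → *awaobhu*.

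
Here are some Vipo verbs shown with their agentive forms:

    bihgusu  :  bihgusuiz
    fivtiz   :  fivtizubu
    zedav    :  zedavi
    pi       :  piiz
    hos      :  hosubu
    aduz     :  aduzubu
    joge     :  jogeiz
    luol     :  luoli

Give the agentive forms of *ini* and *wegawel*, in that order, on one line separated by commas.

Looking at the final sound of each stem: -ubu when the stem ends in a sibilant (*fivtiz*, *hos*, *aduz*); -i when the stem ends in a non-sibilant consonant (*zedav*, *luol*); -iz when the stem ends in a vowel (*bihgusu*, *pi*, *joge*).
*ini* — final sound /i/ (a vowel) → -iz → *iniiz*.
The final sound of *wegawel* is /l/, which is a non-sibilant consonant, so the suffix is -i, giving *wegaweli*.

iniiz, wegaweli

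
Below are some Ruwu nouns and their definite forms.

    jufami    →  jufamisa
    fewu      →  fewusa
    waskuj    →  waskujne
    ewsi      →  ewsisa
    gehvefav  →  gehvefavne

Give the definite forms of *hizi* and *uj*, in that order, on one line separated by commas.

The suffix is conditioned by the final sound: -ne when the stem ends in a consonant (*waskuj*, *gehvefav*); -sa when the stem ends in a vowel (*jufami*, *fewu*, *ewsi*).
The final sound of *hizi* is /i/, which is a vowel, so the suffix is -sa, giving *hizisa*.
*uj* — final sound /j/ (a consonant) → -ne → *ujne*.

hizisa, ujne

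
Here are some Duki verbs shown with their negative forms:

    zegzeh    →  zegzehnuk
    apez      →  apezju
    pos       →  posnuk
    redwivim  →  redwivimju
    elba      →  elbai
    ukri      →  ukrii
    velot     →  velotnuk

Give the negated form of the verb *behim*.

The pattern is voicing of the final sound: -nuk when the stem ends in a voiceless consonant (*zegzeh*, *pos*, *velot*); -ju when the stem ends in a voiced consonant (*apez*, *redwivim*); -i when the stem ends in a vowel (*elba*, *ukri*).
The final sound of *behim* is /m/, which is a voiced consonant, so the suffix is -ju, giving *behimju*.

behimju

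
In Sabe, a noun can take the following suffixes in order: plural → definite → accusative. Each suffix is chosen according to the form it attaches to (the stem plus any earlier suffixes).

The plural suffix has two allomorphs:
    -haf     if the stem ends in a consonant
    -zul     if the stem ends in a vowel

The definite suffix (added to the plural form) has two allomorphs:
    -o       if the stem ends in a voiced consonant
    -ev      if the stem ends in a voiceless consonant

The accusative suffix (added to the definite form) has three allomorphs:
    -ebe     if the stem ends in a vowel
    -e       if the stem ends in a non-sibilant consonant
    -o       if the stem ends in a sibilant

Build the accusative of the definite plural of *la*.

*la* — final sound /a/ (a vowel) → -zul → *lazul*.
The plural form *lazul* — final consonant /l/ (voiced) → -o → *lazulo*.
The definite form *lazulo*: final sound = /o/, a vowel → -ebe → *lazuloebe*.

lazuloebe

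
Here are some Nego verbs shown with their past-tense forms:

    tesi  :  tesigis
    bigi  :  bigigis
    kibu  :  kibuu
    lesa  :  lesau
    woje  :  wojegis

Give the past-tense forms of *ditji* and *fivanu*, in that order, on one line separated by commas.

ditjigis, fivanuu

The pattern is front/back vowel harmony: -gis when the last vowel of the stem is a front vowel (*tesi*, *bigi*, *woje*); -u when the last vowel of the stem is a back vowel (*kibu*, *lesa*).
Since the last vowel of *ditji* is /i/ (a front vowel), it takes -gis, giving *ditjigis*.
The last vowel of *fivanu* is /u/, which is a back vowel, so the suffix is -u, giving *fivanuu*.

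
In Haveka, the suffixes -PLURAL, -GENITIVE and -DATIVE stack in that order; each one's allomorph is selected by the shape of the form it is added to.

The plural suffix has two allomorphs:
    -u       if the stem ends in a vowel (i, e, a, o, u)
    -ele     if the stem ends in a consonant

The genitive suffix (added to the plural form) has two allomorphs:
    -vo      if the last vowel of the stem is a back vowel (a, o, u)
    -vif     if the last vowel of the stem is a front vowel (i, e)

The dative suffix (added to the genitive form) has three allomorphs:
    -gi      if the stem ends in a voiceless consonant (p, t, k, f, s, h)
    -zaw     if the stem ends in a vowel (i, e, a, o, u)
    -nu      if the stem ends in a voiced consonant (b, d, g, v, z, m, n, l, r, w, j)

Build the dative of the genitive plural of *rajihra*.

The final sound of *rajihra* is /a/, which is a vowel, so the plural suffix is -u, giving *rajihrau*.
Since the last vowel of the plural form *rajihrau* is /u/ (a back vowel), it takes -vo, giving *rajihrauvo*.
The final sound of the genitive form *rajihrauvo* is /o/, which is a vowel, so the dative suffix is -zaw, giving *rajihrauvozaw*.

rajihrauvozaw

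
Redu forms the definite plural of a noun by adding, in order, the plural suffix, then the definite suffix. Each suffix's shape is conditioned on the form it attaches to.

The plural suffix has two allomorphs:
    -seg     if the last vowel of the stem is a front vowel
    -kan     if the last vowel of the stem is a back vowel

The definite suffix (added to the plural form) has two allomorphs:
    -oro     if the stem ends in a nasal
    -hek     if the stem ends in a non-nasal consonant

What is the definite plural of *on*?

onkanoro

*on*: last vowel = /o/, a back vowel → -kan → *onkan*.
The final consonant of the plural form *onkan* is /n/, which is a nasal, so the definite suffix is -oro, giving *onkanoro*.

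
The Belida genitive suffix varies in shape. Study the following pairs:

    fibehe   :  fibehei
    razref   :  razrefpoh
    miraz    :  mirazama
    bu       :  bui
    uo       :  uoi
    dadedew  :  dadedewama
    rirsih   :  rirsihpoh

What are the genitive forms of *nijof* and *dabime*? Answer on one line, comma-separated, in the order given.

Looking at the final sound of each stem: -poh when the stem ends in a voiceless consonant (*razref*, *rirsih*); -ama when the stem ends in a voiced consonant (*miraz*, *dadedew*); -i when the stem ends in a vowel (*fibehe*, *bu*, *uo*).
Since the final sound of *nijof* is /f/ (a voiceless consonant), it takes -poh, giving *nijofpoh*.
*dabime*: final sound = /e/, a vowel → -i → *dabimei*.

nijofpoh, dabimei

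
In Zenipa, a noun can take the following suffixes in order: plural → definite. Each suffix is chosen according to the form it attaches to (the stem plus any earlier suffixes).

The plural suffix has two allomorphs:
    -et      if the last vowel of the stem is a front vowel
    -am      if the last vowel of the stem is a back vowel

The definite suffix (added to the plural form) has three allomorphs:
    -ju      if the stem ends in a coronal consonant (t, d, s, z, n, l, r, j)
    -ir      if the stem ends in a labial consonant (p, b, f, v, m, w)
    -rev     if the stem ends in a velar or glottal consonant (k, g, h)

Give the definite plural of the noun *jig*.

jigetju

The last vowel of *jig* is /i/, which is a front vowel, so the plural suffix is -et, giving *jiget*.
The final consonant of the plural form *jiget* is /t/, which is coronal, so the definite suffix is -ju, giving *jigetju*.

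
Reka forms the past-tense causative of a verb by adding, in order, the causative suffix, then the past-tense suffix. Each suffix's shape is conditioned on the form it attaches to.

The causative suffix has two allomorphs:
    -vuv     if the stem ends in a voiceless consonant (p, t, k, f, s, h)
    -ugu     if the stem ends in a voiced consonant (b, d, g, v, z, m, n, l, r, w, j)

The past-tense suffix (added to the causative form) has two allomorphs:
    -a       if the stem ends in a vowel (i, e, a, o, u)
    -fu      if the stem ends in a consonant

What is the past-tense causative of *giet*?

gietvuvfu

*giet* — final consonant /t/ (voiceless) → -vuv → *gietvuv*.
The final sound of the causative form *gietvuv* is /v/, which is a consonant, so the past-tense suffix is -fu, giving *gietvuvfu*.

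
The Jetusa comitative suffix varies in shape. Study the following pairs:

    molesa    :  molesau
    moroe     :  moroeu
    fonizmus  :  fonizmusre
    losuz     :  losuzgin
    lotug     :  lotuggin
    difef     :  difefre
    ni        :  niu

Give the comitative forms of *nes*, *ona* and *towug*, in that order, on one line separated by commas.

The pattern is voicing of the final sound: -re when the stem ends in a voiceless consonant (*fonizmus*, *difef*); -gin when the stem ends in a voiced consonant (*losuz*, *lotug*); -u when the stem ends in a vowel (*molesa*, *moroe*, *ni*).
*nes*: final sound = /s/, a voiceless consonant → -re → *nesre*.
The final sound of *ona* is /a/, which is a vowel, so the suffix is -u, giving *onau*.
*towug* — final sound /g/ (a voiced consonant) → -gin → *towuggin*.

nesre, onau, towuggin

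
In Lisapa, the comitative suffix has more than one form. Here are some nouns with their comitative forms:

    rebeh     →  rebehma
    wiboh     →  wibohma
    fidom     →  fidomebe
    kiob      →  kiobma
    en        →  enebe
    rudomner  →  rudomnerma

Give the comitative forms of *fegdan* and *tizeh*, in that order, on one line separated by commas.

fegdanebe, tizehma

The pattern is nasality of the final consonant: -ebe when the stem ends in a nasal (*fidom*, *en*); -ma when the stem ends in a non-nasal consonant (*rebeh*, *wiboh*, *kiob*, *rudomner*).
The final consonant of *fegdan* is /n/, which is a nasal, so the suffix is -ebe, giving *fegdanebe*.
Since the final consonant of *tizeh* is /h/ (non-nasal), it takes -ma, giving *tizehma*.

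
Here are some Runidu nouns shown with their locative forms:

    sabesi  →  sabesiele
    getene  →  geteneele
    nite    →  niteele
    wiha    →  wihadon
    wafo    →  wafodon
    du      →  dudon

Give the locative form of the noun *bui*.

buiele

The suffix is conditioned by the last vowel: -ele when the last vowel of the stem is a front vowel (*sabesi*, *getene*, *nite*); -don when the last vowel of the stem is a back vowel (*wiha*, *wafo*, *du*).
*bui*: last vowel = /i/, a front vowel → -ele → *buiele*.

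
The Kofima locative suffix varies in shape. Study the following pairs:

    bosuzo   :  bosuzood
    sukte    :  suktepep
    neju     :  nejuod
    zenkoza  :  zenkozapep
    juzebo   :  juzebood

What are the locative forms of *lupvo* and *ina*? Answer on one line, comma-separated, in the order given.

lupvood, inapep

The alternation tracks the last vowel of the stem — -od when the last vowel of the stem is a rounded vowel (*bosuzo*, *neju*, *juzebo*); -pep when the last vowel of the stem is an unrounded vowel (*sukte*, *zenkoza*).
Since the last vowel of *lupvo* is /o/ (a rounded vowel), it takes -od, giving *lupvood*.
The last vowel of *ina* is /a/, which is an unrounded vowel, so the suffix is -pep, giving *inapep*.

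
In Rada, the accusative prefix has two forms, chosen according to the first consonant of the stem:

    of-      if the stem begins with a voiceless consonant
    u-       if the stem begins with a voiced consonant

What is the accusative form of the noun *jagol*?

ujagol

*jagol* — first consonant /j/ (voiced) → u- → *ujagol*.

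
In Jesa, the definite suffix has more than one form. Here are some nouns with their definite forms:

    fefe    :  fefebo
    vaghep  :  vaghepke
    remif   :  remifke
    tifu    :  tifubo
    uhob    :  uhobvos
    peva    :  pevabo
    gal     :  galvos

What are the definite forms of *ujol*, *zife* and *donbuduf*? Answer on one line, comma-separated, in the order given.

The alternation tracks the final sound of the stem — -ke when the stem ends in a voiceless consonant (*vaghep*, *remif*); -vos when the stem ends in a voiced consonant (*uhob*, *gal*); -bo when the stem ends in a vowel (*fefe*, *tifu*, *peva*).
*ujol* — final sound /l/ (a voiced consonant) → -vos → *ujolvos*.
Since the final sound of *zife* is /e/ (a vowel), it takes -bo, giving *zifebo*.
Since the final sound of *donbuduf* is /f/ (a voiceless consonant), it takes -ke, giving *donbudufke*.

ujolvos, zifebo, donbudufke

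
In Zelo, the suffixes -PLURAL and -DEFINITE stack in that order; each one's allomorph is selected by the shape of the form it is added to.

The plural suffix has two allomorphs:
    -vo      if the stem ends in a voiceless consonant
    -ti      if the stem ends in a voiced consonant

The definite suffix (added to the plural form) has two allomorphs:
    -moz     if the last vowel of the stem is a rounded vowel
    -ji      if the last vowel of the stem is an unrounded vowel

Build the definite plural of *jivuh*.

*jivuh* — final consonant /h/ (voiceless) → -vo → *jivuhvo*.
The plural form *jivuhvo* — last vowel /o/ (a rounded vowel) → -moz → *jivuhvomoz*.

jivuhvomoz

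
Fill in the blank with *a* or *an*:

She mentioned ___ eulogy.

a

The indefinite article is chosen by the initial *sound* of the following word, not its spelling.
*eulogy* begins with the sound /juː/ (eu pronounced /juː/) — a consonant sound.
So the article is *a*: She mentioned a eulogy.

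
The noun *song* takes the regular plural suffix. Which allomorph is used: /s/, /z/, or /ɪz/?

/z/

The stem *song* ends in a voiced non-sibilant sound.
The plural suffix surfaces as /ɪz/ after sibilants, /s/ after other voiceless consonants, and /z/ after other voiced sounds.
So the plural -s on *song* is pronounced /z/.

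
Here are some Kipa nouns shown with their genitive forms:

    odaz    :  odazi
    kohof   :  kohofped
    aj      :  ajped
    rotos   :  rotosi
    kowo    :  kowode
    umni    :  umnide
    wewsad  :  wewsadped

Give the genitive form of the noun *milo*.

milode

Looking at the final sound of each stem: -i when the stem ends in a sibilant (*odaz*, *rotos*); -ped when the stem ends in a non-sibilant consonant (*kohof*, *aj*, *wewsad*); -de when the stem ends in a vowel (*kowo*, *umni*).
Since the final sound of *milo* is /o/ (a vowel), it takes -de, giving *milode*.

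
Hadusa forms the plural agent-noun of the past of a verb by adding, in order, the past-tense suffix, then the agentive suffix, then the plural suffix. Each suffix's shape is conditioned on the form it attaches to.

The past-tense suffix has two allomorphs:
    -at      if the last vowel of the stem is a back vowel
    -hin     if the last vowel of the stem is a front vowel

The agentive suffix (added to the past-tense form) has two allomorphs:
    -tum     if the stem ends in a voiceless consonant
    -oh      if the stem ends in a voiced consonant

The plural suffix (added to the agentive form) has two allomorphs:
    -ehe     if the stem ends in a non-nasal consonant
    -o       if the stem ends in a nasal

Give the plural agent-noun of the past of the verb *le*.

*le*: last vowel = /e/, a front vowel → -hin → *lehin*.
The final consonant of the past-tense form *lehin* is /n/, which is voiced, so the agentive suffix is -oh, giving *lehinoh*.
Since the final consonant of the agentive form *lehinoh* is /h/ (non-nasal), it takes -ehe, giving *lehinohehe*.

lehinohehe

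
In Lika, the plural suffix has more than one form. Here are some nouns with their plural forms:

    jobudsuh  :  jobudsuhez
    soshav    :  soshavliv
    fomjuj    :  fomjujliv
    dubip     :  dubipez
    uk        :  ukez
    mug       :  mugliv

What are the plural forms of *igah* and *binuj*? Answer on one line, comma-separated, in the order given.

Looking at the final consonant of each stem: -ez when the stem ends in a voiceless consonant (*jobudsuh*, *dubip*, *uk*); -liv when the stem ends in a voiced consonant (*soshav*, *fomjuj*, *mug*).
Since the final consonant of *igah* is /h/ (voiceless), it takes -ez, giving *igahez*.
*binuj* — final consonant /j/ (voiced) → -liv → *binujliv*.

igahez, binujliv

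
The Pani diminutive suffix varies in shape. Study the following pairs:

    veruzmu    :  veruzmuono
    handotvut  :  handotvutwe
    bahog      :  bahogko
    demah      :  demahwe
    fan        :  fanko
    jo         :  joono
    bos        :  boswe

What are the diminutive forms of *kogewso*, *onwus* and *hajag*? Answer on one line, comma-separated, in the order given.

Looking at the final sound of each stem: -we when the stem ends in a voiceless consonant (*handotvut*, *demah*, *bos*); -ko when the stem ends in a voiced consonant (*bahog*, *fan*); -ono when the stem ends in a vowel (*veruzmu*, *jo*).
*kogewso*: final sound = /o/, a vowel → -ono → *kogewsoono*.
Since the final sound of *onwus* is /s/ (a voiceless consonant), it takes -we, giving *onwuswe*.
Since the final sound of *hajag* is /g/ (a voiced consonant), it takes -ko, giving *hajagko*.

kogewsoono, onwuswe, hajagko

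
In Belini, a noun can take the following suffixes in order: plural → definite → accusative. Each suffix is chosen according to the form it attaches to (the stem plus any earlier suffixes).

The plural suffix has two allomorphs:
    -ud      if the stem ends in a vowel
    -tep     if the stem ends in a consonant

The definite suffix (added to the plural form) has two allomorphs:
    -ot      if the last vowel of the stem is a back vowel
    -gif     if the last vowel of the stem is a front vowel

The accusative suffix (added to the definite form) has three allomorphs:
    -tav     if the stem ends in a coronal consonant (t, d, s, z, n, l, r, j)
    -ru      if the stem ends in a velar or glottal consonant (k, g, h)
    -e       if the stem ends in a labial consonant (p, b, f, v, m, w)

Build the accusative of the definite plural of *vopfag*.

vopfagtepgife

The final sound of *vopfag* is /g/, which is a consonant, so the plural suffix is -tep, giving *vopfagtep*.
Since the last vowel of the plural form *vopfagtep* is /e/ (a front vowel), it takes -gif, giving *vopfagtepgif*.
Since the final consonant of the definite form *vopfagtepgif* is /f/ (labial), it takes -e, giving *vopfagtepgife*.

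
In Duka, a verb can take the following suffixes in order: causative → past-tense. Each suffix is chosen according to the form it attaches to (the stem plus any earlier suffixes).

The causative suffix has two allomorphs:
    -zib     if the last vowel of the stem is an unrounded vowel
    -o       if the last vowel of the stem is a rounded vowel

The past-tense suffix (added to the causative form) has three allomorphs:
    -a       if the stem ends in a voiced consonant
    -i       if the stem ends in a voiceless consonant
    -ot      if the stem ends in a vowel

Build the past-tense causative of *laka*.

lakaziba

*laka*: last vowel = /a/, an unrounded vowel → -zib → *lakazib*.
The final sound of the causative form *lakazib* is /b/, which is a voiced consonant, so the past-tense suffix is -a, giving *lakaziba*.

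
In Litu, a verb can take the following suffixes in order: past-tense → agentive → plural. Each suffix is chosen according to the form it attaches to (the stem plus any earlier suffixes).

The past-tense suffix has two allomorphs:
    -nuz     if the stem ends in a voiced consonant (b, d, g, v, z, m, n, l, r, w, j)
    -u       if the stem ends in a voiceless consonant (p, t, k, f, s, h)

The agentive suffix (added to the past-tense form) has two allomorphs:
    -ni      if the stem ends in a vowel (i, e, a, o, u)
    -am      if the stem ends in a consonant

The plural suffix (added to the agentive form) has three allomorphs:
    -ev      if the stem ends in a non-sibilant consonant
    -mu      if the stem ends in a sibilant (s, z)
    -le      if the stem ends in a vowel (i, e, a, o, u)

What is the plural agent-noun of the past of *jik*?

jikunile

*jik*: final consonant = /k/, voiceless → -u → *jiku*.
The past-tense form *jiku* — final sound /u/ (a vowel) → -ni → *jikuni*.
The agentive form *jikuni*: final sound = /i/, a vowel → -le → *jikunile*.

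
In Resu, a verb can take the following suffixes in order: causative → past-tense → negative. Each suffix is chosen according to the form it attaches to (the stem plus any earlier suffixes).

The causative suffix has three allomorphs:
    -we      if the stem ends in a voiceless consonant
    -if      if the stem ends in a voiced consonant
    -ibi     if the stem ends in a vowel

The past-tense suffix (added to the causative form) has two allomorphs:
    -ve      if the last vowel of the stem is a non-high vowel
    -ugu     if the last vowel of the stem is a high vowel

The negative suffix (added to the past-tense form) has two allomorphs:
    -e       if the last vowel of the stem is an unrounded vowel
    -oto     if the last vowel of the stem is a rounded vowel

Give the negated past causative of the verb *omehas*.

*omehas*: final sound = /s/, a voiceless consonant → -we → *omehaswe*.
The causative form *omehaswe*: last vowel = /e/, a non-high vowel → -ve → *omehasweve*.
The past-tense form *omehasweve*: last vowel = /e/, an unrounded vowel → -e → *omehaswevee*.

omehaswevee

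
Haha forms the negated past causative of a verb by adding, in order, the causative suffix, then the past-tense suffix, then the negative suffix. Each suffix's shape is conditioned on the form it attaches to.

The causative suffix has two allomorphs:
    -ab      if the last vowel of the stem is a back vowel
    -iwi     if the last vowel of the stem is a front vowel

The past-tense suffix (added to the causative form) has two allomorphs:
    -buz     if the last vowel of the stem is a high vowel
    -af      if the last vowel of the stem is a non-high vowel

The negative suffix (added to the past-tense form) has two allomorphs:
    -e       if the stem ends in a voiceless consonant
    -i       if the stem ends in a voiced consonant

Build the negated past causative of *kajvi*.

*kajvi*: last vowel = /i/, a front vowel → -iwi → *kajviiwi*.
Since the last vowel of the causative form *kajviiwi* is /i/ (a high vowel), it takes -buz, giving *kajviiwibuz*.
Since the final consonant of the past-tense form *kajviiwibuz* is /z/ (voiced), it takes -i, giving *kajviiwibuzi*.

kajviiwibuzi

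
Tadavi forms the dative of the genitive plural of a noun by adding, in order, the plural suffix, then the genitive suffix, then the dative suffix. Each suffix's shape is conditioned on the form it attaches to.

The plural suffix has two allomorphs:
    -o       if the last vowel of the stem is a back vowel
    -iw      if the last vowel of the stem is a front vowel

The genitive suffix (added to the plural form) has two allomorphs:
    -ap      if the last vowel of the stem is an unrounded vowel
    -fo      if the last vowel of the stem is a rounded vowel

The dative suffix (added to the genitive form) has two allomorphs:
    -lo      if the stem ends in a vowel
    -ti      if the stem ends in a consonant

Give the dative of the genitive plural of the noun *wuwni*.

*wuwni* — last vowel /i/ (a front vowel) → -iw → *wuwniiw*.
The plural form *wuwniiw* — last vowel /i/ (an unrounded vowel) → -ap → *wuwniiwap*.
The genitive form *wuwniiwap* — final sound /p/ (a consonant) → -ti → *wuwniiwapti*.

wuwniiwapti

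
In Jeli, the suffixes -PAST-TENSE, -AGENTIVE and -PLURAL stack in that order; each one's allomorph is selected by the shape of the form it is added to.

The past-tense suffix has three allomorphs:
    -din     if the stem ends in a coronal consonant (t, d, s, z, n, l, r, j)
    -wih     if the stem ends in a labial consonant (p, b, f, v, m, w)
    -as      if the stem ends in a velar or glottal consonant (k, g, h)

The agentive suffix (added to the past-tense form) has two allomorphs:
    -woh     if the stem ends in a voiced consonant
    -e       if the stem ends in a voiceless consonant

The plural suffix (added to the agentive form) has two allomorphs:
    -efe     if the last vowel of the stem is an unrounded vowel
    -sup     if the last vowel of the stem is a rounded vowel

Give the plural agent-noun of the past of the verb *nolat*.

*nolat*: final consonant = /t/, coronal → -din → *nolatdin*.
The past-tense form *nolatdin*: final consonant = /n/, voiced → -woh → *nolatdinwoh*.
The last vowel of the agentive form *nolatdinwoh* is /o/, which is a rounded vowel, so the plural suffix is -sup, giving *nolatdinwohsup*.

nolatdinwohsup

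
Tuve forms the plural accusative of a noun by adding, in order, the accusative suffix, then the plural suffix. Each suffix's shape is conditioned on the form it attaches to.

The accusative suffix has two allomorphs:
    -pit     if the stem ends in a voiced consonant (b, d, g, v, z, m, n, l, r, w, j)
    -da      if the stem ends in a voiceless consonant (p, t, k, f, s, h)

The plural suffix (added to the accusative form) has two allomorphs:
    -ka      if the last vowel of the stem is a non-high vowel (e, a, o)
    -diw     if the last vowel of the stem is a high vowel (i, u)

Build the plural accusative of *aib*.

*aib* — final consonant /b/ (voiced) → -pit → *aibpit*.
The accusative form *aibpit*: last vowel = /i/, a high vowel → -diw → *aibpitdiw*.

aibpitdiw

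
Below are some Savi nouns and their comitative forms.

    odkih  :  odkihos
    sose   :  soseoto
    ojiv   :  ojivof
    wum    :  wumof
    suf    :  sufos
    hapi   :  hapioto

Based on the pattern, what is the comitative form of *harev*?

harevof

The pattern is voicing of the final sound: -os when the stem ends in a voiceless consonant (*odkih*, *suf*); -of when the stem ends in a voiced consonant (*ojiv*, *wum*); -oto when the stem ends in a vowel (*sose*, *hapi*).
The final sound of *harev* is /v/, which is a voiced consonant, so the suffix is -of, giving *harevof*.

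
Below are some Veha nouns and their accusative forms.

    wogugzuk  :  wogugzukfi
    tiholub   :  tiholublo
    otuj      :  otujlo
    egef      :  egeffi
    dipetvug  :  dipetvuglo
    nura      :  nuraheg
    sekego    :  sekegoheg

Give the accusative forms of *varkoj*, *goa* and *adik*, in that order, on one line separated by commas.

The pattern is voicing of the final sound: -fi when the stem ends in a voiceless consonant (*wogugzuk*, *egef*); -lo when the stem ends in a voiced consonant (*tiholub*, *otuj*, *dipetvug*); -heg when the stem ends in a vowel (*nura*, *sekego*).
*varkoj* — final sound /j/ (a voiced consonant) → -lo → *varkojlo*.
*goa*: final sound = /a/, a vowel → -heg → *goaheg*.
Since the final sound of *adik* is /k/ (a voiceless consonant), it takes -fi, giving *adikfi*.

varkojlo, goaheg, adikfi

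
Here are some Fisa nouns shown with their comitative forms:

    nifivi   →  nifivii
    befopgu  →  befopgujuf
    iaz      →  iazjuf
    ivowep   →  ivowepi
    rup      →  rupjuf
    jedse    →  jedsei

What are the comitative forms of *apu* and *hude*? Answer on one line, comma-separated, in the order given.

apujuf, hudei

The suffix is conditioned by the last vowel: -i when the last vowel of the stem is a front vowel (*nifivi*, *ivowep*, *jedse*); -juf when the last vowel of the stem is a back vowel (*befopgu*, *iaz*, *rup*).
The last vowel of *apu* is /u/, which is a back vowel, so the suffix is -juf, giving *apujuf*.
*hude*: last vowel = /e/, a front vowel → -i → *hudei*.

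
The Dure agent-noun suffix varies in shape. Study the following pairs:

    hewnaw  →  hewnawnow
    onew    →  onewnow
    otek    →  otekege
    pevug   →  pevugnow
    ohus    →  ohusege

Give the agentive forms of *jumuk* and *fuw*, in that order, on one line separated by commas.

jumukege, fuwnow

Looking at the final consonant of each stem: -ege when the stem ends in a voiceless consonant (*otek*, *ohus*); -now when the stem ends in a voiced consonant (*hewnaw*, *onew*, *pevug*).
*jumuk* — final consonant /k/ (voiceless) → -ege → *jumukege*.
*fuw*: final consonant = /w/, voiced → -now → *fuwnow*.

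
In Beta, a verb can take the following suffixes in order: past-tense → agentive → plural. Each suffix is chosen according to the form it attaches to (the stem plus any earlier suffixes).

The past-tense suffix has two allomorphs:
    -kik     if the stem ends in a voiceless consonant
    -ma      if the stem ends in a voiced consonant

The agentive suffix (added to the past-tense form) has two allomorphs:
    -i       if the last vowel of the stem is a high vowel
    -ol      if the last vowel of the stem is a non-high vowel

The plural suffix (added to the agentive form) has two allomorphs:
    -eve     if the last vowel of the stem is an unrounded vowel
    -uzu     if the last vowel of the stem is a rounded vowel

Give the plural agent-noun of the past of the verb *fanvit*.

Since the final consonant of *fanvit* is /t/ (voiceless), it takes -kik, giving *fanvitkik*.
The last vowel of the past-tense form *fanvitkik* is /i/, which is a high vowel, so the agentive suffix is -i, giving *fanvitkiki*.
The last vowel of the agentive form *fanvitkiki* is /i/, which is an unrounded vowel, so the plural suffix is -eve, giving *fanvitkikieve*.

fanvitkikieve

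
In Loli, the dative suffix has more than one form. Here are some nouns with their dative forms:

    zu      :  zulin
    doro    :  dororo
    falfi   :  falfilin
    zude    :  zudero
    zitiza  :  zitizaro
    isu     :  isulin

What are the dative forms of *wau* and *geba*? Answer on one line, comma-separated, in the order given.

The suffix is conditioned by the last vowel: -lin when the last vowel of the stem is a high vowel (*zu*, *falfi*, *isu*); -ro when the last vowel of the stem is a non-high vowel (*doro*, *zude*, *zitiza*).
*wau*: last vowel = /u/, a high vowel → -lin → *waulin*.
*geba* — last vowel /a/ (a non-high vowel) → -ro → *gebaro*.

waulin, gebaro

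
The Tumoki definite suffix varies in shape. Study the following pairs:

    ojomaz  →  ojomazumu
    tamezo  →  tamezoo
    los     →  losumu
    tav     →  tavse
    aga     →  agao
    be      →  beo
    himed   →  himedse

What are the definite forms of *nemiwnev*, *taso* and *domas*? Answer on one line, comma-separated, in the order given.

The alternation tracks the final sound of the stem — -umu when the stem ends in a sibilant (*ojomaz*, *los*); -se when the stem ends in a non-sibilant consonant (*tav*, *himed*); -o when the stem ends in a vowel (*tamezo*, *aga*, *be*).
Since the final sound of *nemiwnev* is /v/ (a non-sibilant consonant), it takes -se, giving *nemiwnevse*.
The final sound of *taso* is /o/, which is a vowel, so the suffix is -o, giving *tasoo*.
The final sound of *domas* is /s/, which is a sibilant, so the suffix is -umu, giving *domasumu*.

nemiwnevse, tasoo, domasumu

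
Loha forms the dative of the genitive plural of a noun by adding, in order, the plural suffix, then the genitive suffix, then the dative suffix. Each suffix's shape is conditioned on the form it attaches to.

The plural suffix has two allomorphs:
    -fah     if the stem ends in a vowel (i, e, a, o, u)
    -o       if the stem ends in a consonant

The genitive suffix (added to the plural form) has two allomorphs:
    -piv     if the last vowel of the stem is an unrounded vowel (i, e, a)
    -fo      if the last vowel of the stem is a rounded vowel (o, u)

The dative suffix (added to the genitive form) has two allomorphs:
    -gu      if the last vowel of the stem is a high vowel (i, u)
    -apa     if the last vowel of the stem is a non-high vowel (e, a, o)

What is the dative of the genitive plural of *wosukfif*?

wosukfifofoapa

*wosukfif*: final sound = /f/, a consonant → -o → *wosukfifo*.
The last vowel of the plural form *wosukfifo* is /o/, which is a rounded vowel, so the genitive suffix is -fo, giving *wosukfifofo*.
The genitive form *wosukfifofo*: last vowel = /o/, a non-high vowel → -apa → *wosukfifofoapa*.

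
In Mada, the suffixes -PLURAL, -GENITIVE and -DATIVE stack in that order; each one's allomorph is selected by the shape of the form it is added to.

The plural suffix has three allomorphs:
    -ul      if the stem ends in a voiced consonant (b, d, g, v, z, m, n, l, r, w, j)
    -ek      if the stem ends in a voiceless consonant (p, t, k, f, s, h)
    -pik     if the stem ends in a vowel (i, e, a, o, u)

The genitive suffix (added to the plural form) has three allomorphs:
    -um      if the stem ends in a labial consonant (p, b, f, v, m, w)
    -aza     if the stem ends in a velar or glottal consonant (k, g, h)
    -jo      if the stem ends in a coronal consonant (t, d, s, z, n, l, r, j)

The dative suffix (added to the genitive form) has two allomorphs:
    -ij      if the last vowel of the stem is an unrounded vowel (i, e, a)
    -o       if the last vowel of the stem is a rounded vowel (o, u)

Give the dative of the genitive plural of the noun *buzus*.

buzusekazaij

Since the final sound of *buzus* is /s/ (a voiceless consonant), it takes -ek, giving *buzusek*.
The final consonant of the plural form *buzusek* is /k/, which is velar/glottal, so the genitive suffix is -aza, giving *buzusekaza*.
Since the last vowel of the genitive form *buzusekaza* is /a/ (an unrounded vowel), it takes -ij, giving *buzusekazaij*.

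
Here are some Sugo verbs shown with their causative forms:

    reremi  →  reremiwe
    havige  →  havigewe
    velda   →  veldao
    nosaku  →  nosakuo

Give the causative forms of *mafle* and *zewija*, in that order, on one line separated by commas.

maflewe, zewijao

Looking at the last vowel of each stem: -we when the last vowel of the stem is a front vowel (*reremi*, *havige*); -o when the last vowel of the stem is a back vowel (*velda*, *nosaku*).
Since the last vowel of *mafle* is /e/ (a front vowel), it takes -we, giving *maflewe*.
*zewija* — last vowel /a/ (a back vowel) → -o → *zewijao*.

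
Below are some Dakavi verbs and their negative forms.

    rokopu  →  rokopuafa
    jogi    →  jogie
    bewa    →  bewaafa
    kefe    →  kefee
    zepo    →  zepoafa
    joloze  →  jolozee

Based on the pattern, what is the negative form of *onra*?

The suffix is conditioned by the last vowel: -e when the last vowel of the stem is a front vowel (*jogi*, *kefe*, *joloze*); -afa when the last vowel of the stem is a back vowel (*rokopu*, *bewa*, *zepo*).
*onra* — last vowel /a/ (a back vowel) → -afa → *onraafa*.

onraafa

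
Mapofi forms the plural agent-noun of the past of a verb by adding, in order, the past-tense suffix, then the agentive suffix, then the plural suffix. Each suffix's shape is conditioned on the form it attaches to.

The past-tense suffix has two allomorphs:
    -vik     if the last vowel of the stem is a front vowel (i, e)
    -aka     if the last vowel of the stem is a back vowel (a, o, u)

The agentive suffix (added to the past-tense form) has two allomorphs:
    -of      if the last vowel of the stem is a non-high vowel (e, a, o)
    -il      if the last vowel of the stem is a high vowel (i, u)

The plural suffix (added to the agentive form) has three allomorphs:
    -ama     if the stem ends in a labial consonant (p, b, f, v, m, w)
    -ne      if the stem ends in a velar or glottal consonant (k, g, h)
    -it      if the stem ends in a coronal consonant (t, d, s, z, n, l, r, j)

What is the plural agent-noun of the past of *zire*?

zirevikilit

*zire*: last vowel = /e/, a front vowel → -vik → *zirevik*.
Since the last vowel of the past-tense form *zirevik* is /i/ (a high vowel), it takes -il, giving *zirevikil*.
The agentive form *zirevikil*: final consonant = /l/, coronal → -it → *zirevikilit*.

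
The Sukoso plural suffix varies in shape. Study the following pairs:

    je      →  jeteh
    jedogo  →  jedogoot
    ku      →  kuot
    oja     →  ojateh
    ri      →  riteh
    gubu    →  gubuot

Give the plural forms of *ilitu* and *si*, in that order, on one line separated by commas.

The pattern is rounding harmony: -ot when the last vowel of the stem is a rounded vowel (*jedogo*, *ku*, *gubu*); -teh when the last vowel of the stem is an unrounded vowel (*je*, *oja*, *ri*).
*ilitu*: last vowel = /u/, a rounded vowel → -ot → *ilituot*.
Since the last vowel of *si* is /i/ (an unrounded vowel), it takes -teh, giving *siteh*.

ilituot, siteh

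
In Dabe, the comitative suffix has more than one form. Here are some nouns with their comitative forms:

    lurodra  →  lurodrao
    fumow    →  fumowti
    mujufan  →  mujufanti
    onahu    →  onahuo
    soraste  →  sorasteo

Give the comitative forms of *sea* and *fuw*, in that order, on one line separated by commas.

seao, fuwti

Looking at the final sound of each stem: -ti when the stem ends in a consonant (*fumow*, *mujufan*); -o when the stem ends in a vowel (*lurodra*, *onahu*, *soraste*).
*sea* — final sound /a/ (a vowel) → -o → *seao*.
*fuw*: final sound = /w/, a consonant → -ti → *fuwti*.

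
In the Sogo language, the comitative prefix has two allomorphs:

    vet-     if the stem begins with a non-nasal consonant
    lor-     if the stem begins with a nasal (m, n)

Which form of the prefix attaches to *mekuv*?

*mekuv*: first consonant = /m/, a nasal → lor-.

lor-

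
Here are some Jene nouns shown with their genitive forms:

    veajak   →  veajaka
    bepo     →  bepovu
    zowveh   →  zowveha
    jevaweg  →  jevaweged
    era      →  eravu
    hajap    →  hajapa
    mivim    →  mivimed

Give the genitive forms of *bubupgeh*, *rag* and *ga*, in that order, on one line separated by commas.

Looking at the final sound of each stem: -a when the stem ends in a voiceless consonant (*veajak*, *zowveh*, *hajap*); -ed when the stem ends in a voiced consonant (*jevaweg*, *mivim*); -vu when the stem ends in a vowel (*bepo*, *era*).
The final sound of *bubupgeh* is /h/, which is a voiceless consonant, so the suffix is -a, giving *bubupgeha*.
The final sound of *rag* is /g/, which is a voiced consonant, so the suffix is -ed, giving *raged*.
*ga* — final sound /a/ (a vowel) → -vu → *gavu*.

bubupgeha, raged, gavu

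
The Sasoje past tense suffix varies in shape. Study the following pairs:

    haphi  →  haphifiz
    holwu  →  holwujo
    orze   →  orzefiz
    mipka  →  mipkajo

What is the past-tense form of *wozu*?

Looking at the last vowel of each stem: -fiz when the last vowel of the stem is a front vowel (*haphi*, *orze*); -jo when the last vowel of the stem is a back vowel (*holwu*, *mipka*).
*wozu*: last vowel = /u/, a back vowel → -jo → *wozujo*.

wozujo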